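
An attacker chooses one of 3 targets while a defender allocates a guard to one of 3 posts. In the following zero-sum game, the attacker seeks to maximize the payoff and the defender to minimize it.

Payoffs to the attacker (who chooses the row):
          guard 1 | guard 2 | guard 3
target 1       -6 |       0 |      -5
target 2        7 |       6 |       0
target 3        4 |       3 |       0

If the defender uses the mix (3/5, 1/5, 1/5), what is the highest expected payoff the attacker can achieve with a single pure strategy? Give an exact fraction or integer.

27/5

target 1: (-6)·(3/5) + (0)·(1/5) + (-5)·(1/5) = -23/5.
target 2: (7)·(3/5) + (6)·(1/5) + (0)·(1/5) = 27/5.
target 3: (4)·(3/5) + (3)·(1/5) + (0)·(1/5) = 3.
The best pure response is target 2 with expected payoff 27/5.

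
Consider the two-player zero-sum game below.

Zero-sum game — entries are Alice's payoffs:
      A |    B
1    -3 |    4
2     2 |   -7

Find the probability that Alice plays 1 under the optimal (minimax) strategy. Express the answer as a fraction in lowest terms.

9/16

Row minima are -3 and -7, so Alice's maximin is -3; column maxima are 2 and 4, so Bob's minimax is 2. These differ, so the equilibrium is in mixed strategies.
Let Alice play 1 with probability p. Bob is indifferent when −3p + 2(1−p) = 4p − 7(1−p), giving p = 9/16.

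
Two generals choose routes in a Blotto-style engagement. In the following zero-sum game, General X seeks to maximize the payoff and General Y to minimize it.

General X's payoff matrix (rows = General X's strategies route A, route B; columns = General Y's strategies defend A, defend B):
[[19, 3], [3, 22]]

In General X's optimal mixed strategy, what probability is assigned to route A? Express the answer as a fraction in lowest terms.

Row minima are 3 and 3, so General X's maximin is 3; column maxima are 19 and 22, so General Y's minimax is 19. These differ, so the equilibrium is in mixed strategies.
Let General X play route A with probability p. General Y is indifferent when 19p + 3(1−p) = 3p + 22(1−p), giving p = 19/35.

19/35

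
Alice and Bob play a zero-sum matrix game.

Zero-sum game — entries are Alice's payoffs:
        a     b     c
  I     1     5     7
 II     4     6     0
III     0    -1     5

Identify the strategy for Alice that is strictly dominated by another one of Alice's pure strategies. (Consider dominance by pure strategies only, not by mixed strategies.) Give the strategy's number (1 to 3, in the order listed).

Compare III with I: 1 > 0, 5 > -1, 7 > 5.
So I strictly dominates III for Alice; III is strictly dominated.

3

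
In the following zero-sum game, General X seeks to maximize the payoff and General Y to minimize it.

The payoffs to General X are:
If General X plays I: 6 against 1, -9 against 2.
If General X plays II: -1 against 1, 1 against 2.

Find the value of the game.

Row minima are -9 and -1, so General X's maximin is -1; column maxima are 6 and 1, so General Y's minimax is 1. These differ, so the equilibrium is in mixed strategies.
Let General X play I with probability p. General Y is indifferent when 6p − (1−p) = −9p + (1−p), giving p = 2/17.
Let General Y play 1 with probability q. General X is indifferent when 6q − 9(1−q) = −q + (1−q), giving q = 10/17.
The value is 6·(10/17) + (-9)·(7/17) = -3/17.

-3/17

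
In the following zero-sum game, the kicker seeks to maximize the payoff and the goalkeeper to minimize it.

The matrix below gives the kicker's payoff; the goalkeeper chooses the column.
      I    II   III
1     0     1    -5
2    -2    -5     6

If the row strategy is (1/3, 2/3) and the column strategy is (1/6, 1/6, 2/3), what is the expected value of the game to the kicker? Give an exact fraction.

5/6

Against (1/6, 1/6, 2/3), each row's expected payoff is 1: -19/6; 2: 17/6.
Taking the (1/3, 2/3)-weighted average: (1/3)·(-19/6) + (2/3)·(17/6) = 5/6.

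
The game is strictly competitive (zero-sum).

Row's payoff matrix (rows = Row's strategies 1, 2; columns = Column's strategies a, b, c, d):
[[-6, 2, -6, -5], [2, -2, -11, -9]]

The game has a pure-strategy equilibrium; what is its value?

-6

Row minima: -6, -11 → Row's maximin is -6.
Column maxima: 2, 2, -6, -5 → Column's minimax is -6.
They coincide at (1, c), so the value is -6.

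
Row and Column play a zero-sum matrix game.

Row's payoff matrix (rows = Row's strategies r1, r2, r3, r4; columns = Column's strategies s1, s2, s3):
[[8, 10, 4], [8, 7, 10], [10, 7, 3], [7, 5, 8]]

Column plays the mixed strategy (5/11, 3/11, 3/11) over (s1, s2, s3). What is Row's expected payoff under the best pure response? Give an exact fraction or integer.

r1: (8)·(5/11) + (10)·(3/11) + (4)·(3/11) = 82/11.
r2: (8)·(5/11) + (7)·(3/11) + (10)·(3/11) = 91/11.
r3: (10)·(5/11) + (7)·(3/11) + (3)·(3/11) = 80/11.
r4: (7)·(5/11) + (5)·(3/11) + (8)·(3/11) = 74/11.
The best pure response is r2 with expected payoff 91/11.

91/11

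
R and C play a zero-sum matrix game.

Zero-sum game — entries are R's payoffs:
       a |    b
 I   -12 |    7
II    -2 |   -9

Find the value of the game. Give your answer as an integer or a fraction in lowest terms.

-61/13

Row minima are -12 and -9, so R's maximin is -9; column maxima are -2 and 7, so C's minimax is -2. These differ, so the equilibrium is in mixed strategies.
Let R play I with probability p. C is indifferent when −12p − 2(1−p) = 7p − 9(1−p), giving p = 7/26.
Let C play a with probability q. R is indifferent when −12q + 7(1−q) = −2q − 9(1−q), giving q = 8/13.
The value is -12·(8/13) + (7)·(5/13) = -61/13.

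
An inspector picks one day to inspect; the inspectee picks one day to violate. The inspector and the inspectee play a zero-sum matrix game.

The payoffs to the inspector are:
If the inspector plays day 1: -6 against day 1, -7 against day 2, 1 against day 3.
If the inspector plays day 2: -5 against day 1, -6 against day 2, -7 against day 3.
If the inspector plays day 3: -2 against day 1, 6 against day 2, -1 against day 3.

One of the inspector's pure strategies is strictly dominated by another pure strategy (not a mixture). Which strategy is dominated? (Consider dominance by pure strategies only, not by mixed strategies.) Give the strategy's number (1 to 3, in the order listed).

2

Compare day 2 with day 3: -2 > -5, 6 > -6, -1 > -7.
So day 3 strictly dominates day 2 for the inspector; day 2 is strictly dominated.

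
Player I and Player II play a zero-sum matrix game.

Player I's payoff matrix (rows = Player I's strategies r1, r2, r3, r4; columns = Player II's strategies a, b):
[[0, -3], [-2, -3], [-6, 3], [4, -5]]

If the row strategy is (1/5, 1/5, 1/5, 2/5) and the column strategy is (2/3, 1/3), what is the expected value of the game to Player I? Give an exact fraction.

-13/15

Against (2/3, 1/3), each row's expected payoff is r1: -1; r2: -7/3; r3: -3; r4: 1.
Taking the (1/5, 1/5, 1/5, 2/5)-weighted average: (1/5)·(-1) + (1/5)·(-7/3) + (1/5)·(-3) + (2/5)·(1) = -13/15.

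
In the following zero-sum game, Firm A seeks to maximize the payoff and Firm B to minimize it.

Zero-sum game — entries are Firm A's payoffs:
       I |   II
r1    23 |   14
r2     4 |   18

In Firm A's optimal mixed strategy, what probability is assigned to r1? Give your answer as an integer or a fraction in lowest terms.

14/23

Row minima are 14 and 4, so Firm A's maximin is 14; column maxima are 23 and 18, so Firm B's minimax is 18. These differ, so the equilibrium is in mixed strategies.
Let Firm A play r1 with probability p. Firm B is indifferent when 23p + 4(1−p) = 14p + 18(1−p), giving p = 14/23.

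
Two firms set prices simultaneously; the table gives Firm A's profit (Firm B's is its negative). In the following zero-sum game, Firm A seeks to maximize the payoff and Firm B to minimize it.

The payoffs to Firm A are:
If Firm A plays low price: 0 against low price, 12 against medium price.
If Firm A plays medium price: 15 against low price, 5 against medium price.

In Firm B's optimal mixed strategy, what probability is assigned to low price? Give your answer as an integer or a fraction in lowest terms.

Row minima are 0 and 5, so Firm A's maximin is 5; column maxima are 15 and 12, so Firm B's minimax is 12. These differ, so the equilibrium is in mixed strategies.
Let Firm B play low price with probability q. Firm A is indifferent when 12(1−q) = 15q + 5(1−q), giving q = 7/22.

7/22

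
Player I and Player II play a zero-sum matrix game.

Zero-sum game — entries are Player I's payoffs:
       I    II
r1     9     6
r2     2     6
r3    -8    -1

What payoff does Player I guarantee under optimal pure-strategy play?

Row minima: 6, 2, -8 → Player I's maximin is 6.
Column maxima: 9, 6 → Player II's minimax is 6.
They coincide at (r1, II), so the value is 6.

6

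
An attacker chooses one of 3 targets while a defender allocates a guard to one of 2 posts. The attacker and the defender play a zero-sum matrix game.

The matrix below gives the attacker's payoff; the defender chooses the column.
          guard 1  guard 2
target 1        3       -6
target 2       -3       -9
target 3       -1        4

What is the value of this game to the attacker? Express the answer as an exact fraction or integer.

Row target 2 is strictly dominated by row target 1, so the attacker never plays it.
The remaining 2×2 game on (target 1, target 3) × (guard 1, guard 2) has no saddle point. Let the attacker play target 1 with probability p; indifference gives 3p − (1−p) = −6p + 4(1−p), so p = 5/14.
Similarly the defender's optimal q on guard 1 is 5/7, and the value is 3·(5/7) + (-6)·(2/7) = 3/7.

3/7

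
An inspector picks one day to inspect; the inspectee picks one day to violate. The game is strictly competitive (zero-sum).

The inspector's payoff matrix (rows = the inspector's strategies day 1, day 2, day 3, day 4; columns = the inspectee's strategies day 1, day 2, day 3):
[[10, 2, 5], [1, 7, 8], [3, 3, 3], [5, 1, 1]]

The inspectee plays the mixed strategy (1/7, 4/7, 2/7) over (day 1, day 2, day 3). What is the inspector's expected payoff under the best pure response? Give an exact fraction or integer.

day 1: (10)·(1/7) + (2)·(4/7) + (5)·(2/7) = 4.
day 2: (1)·(1/7) + (7)·(4/7) + (8)·(2/7) = 45/7.
day 3: (3)·(1/7) + (3)·(4/7) + (3)·(2/7) = 3.
day 4: (5)·(1/7) + (1)·(4/7) + (1)·(2/7) = 11/7.
The best pure response is day 2 with expected payoff 45/7.

45/7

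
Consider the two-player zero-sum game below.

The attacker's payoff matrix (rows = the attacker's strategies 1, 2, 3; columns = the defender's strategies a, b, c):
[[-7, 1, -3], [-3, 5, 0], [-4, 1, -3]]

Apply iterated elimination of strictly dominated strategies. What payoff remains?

-3

Row 3 is strictly dominated by row 2 (-3>-4, 5>1, 0>-3); eliminate 3.
Row 1 is strictly dominated by row 2 (-3>-7, 5>1, 0>-3); eliminate 1.
Column c is strictly dominated by a for the defender (-3<0); eliminate c.
Column b is strictly dominated by a for the defender (-3<5); eliminate b.
Only (2, a) remains, with payoff -3.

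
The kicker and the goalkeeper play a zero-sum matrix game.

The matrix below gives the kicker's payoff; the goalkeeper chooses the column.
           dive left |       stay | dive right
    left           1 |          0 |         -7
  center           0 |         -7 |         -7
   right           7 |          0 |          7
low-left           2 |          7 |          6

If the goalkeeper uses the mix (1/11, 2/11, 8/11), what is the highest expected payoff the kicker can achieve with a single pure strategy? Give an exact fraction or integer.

left: (1)·(1/11) + (0)·(2/11) + (-7)·(8/11) = -5.
center: (0)·(1/11) + (-7)·(2/11) + (-7)·(8/11) = -70/11.
right: (7)·(1/11) + (0)·(2/11) + (7)·(8/11) = 63/11.
low-left: (2)·(1/11) + (7)·(2/11) + (6)·(8/11) = 64/11.
The best pure response is low-left with expected payoff 64/11.

64/11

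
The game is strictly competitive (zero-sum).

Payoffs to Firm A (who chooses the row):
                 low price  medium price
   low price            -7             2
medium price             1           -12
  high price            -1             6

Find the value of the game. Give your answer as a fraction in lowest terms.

-3/10

Row low price is strictly dominated by row high price, so Firm A never plays it.
The remaining 2×2 game on (medium price, high price) × (low price, medium price) has no saddle point. Let Firm A play medium price with probability p; indifference gives p − (1−p) = −12p + 6(1−p), so p = 7/20.
Similarly Firm B's optimal q on low price is 9/10, and the value is 1·(9/10) + (-12)·(1/10) = -3/10.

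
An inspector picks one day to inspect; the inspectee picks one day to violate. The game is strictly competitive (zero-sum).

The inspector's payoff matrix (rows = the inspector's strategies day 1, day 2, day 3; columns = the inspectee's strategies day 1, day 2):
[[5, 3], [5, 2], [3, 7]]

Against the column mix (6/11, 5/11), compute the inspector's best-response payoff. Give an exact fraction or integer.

53/11

day 1: (5)·(6/11) + (3)·(5/11) = 45/11.
day 2: (5)·(6/11) + (2)·(5/11) = 40/11.
day 3: (3)·(6/11) + (7)·(5/11) = 53/11.
The best pure response is day 3 with expected payoff 53/11.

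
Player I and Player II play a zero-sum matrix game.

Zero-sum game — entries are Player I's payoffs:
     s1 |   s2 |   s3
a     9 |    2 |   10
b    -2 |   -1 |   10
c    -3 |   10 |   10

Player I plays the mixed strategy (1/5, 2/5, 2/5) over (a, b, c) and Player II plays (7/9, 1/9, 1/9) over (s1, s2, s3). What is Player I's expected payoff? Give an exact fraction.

Against (7/9, 1/9, 1/9), each row's expected payoff is a: 25/3; b: -5/9; c: -1/9.
Taking the (1/5, 2/5, 2/5)-weighted average: (1/5)·(25/3) + (2/5)·(-5/9) + (2/5)·(-1/9) = 7/5.

7/5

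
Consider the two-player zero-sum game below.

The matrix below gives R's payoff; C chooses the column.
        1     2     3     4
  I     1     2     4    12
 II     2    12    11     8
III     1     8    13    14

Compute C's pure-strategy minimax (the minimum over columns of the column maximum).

2

The worst case (largest entry) in each column is 1: 2, 2: 12, 3: 13, 4: 14.
The best (smallest) of these is 2.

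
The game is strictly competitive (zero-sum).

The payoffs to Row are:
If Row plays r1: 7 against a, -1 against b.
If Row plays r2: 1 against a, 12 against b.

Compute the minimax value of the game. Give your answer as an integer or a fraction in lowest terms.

85/19

Row minima are -1 and 1, so Row's maximin is 1; column maxima are 7 and 12, so Column's minimax is 7. These differ, so the equilibrium is in mixed strategies.
Let Row play r1 with probability p. Column is indifferent when 7p + (1−p) = −p + 12(1−p), giving p = 11/19.
Let Column play a with probability q. Row is indifferent when 7q − (1−q) = q + 12(1−q), giving q = 13/19.
The value is 7·(13/19) + (-1)·(6/19) = 85/19.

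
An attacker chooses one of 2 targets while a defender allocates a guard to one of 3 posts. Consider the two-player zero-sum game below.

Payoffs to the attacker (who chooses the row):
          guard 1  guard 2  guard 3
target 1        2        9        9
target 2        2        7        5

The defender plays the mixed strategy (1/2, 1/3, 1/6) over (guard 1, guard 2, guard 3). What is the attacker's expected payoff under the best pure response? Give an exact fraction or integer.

11/2

target 1: (2)·(1/2) + (9)·(1/3) + (9)·(1/6) = 11/2.
target 2: (2)·(1/2) + (7)·(1/3) + (5)·(1/6) = 25/6.
The best pure response is target 1 with expected payoff 11/2.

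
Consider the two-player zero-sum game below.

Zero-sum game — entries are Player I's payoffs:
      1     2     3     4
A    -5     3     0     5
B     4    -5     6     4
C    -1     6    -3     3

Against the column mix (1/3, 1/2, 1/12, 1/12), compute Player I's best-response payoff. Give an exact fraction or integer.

8/3

A: (-5)·(1/3) + (3)·(1/2) + (0)·(1/12) + (5)·(1/12) = 1/4.
B: (4)·(1/3) + (-5)·(1/2) + (6)·(1/12) + (4)·(1/12) = -1/3.
C: (-1)·(1/3) + (6)·(1/2) + (-3)·(1/12) + (3)·(1/12) = 8/3.
The best pure response is C with expected payoff 8/3.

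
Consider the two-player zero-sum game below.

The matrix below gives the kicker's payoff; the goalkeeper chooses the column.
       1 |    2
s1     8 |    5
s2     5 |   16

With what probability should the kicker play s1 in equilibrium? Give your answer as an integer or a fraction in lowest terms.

11/14

Row minima are 5 and 5, so the kicker's maximin is 5; column maxima are 8 and 16, so the goalkeeper's minimax is 8. These differ, so the equilibrium is in mixed strategies.
Let the kicker play s1 with probability p. The goalkeeper is indifferent when 8p + 5(1−p) = 5p + 16(1−p), giving p = 11/14.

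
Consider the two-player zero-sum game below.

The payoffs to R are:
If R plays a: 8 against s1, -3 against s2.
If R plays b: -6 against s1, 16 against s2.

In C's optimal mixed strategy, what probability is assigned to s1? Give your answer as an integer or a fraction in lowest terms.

19/33

Row minima are -3 and -6, so R's maximin is -3; column maxima are 8 and 16, so C's minimax is 8. These differ, so the equilibrium is in mixed strategies.
Let C play s1 with probability q. R is indifferent when 8q − 3(1−q) = −6q + 16(1−q), giving q = 19/33.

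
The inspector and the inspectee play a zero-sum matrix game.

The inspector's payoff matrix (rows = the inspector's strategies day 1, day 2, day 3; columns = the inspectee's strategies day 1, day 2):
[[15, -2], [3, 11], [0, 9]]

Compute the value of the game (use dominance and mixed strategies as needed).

Row day 3 is strictly dominated by row day 2, so the inspector never plays it.
The remaining 2×2 game on (day 1, day 2) × (day 1, day 2) has no saddle point. Let the inspector play day 1 with probability p; indifference gives 15p + 3(1−p) = −2p + 11(1−p), so p = 8/25.
Similarly the inspectee's optimal q on day 1 is 13/25, and the value is 15·(13/25) + (-2)·(12/25) = 171/25.

171/25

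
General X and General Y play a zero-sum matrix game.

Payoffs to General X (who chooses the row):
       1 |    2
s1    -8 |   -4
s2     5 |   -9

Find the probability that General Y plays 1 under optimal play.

Row minima are -8 and -9, so General X's maximin is -8; column maxima are 5 and -4, so General Y's minimax is -4. These differ, so the equilibrium is in mixed strategies.
Let General Y play 1 with probability q. General X is indifferent when −8q − 4(1−q) = 5q − 9(1−q), giving q = 5/18.

5/18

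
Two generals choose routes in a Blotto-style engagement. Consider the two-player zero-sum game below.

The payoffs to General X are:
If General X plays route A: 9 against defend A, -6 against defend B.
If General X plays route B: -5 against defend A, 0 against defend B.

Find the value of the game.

-3/2

Row minima are -6 and -5, so General X's maximin is -5; column maxima are 9 and 0, so General Y's minimax is 0. These differ, so the equilibrium is in mixed strategies.
Let General X play route A with probability p. General Y is indifferent when 9p − 5(1−p) = −6p, giving p = 1/4.
Let General Y play defend A with probability q. General X is indifferent when 9q − 6(1−q) = −5q, giving q = 3/10.
The value is 9·(3/10) + (-6)·(7/10) = -3/2.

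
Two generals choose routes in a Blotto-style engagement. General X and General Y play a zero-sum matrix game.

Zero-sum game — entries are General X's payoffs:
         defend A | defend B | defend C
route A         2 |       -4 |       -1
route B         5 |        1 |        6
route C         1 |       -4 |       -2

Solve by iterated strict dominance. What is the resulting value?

Column defend A is strictly dominated by defend B for General Y (-4<2, 1<5, -4<1); eliminate defend A.
Row route C is strictly dominated by row route B (1>-4, 6>-2); eliminate route C.
Column defend C is strictly dominated by defend B for General Y (-4<-1, 1<6); eliminate defend C.
Row route A is strictly dominated by row route B (1>-4); eliminate route A.
Only (route B, defend B) remains, with payoff 1.

1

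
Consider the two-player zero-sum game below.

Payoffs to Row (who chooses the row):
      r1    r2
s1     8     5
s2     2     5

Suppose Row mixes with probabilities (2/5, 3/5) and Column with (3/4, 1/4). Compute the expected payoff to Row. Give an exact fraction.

91/20

Against (3/4, 1/4), each row's expected payoff is s1: 29/4; s2: 11/4.
Taking the (2/5, 3/5)-weighted average: (2/5)·(29/4) + (3/5)·(11/4) = 91/20.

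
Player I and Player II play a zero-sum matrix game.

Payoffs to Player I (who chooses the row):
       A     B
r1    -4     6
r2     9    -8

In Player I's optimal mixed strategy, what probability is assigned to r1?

Row minima are -4 and -8, so Player I's maximin is -4; column maxima are 9 and 6, so Player II's minimax is 6. These differ, so the equilibrium is in mixed strategies.
Let Player I play r1 with probability p. Player II is indifferent when −4p + 9(1−p) = 6p − 8(1−p), giving p = 17/27.

17/27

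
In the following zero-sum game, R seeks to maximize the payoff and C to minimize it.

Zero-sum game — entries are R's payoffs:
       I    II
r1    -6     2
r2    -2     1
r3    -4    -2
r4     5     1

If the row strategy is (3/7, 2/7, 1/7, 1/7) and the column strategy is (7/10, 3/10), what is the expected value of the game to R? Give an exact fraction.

-9/5

Against (7/10, 3/10), each row's expected payoff is r1: -18/5; r2: -11/10; r3: -17/5; r4: 19/5.
Taking the (3/7, 2/7, 1/7, 1/7)-weighted average: (3/7)·(-18/5) + (2/7)·(-11/10) + (1/7)·(-17/5) + (1/7)·(19/5) = -9/5.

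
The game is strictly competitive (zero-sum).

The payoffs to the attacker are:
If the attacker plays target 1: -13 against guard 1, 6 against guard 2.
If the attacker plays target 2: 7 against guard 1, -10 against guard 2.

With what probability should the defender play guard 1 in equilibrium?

Row minima are -13 and -10, so the attacker's maximin is -10; column maxima are 7 and 6, so the defender's minimax is 6. These differ, so the equilibrium is in mixed strategies.
Let the defender play guard 1 with probability q. The attacker is indifferent when −13q + 6(1−q) = 7q − 10(1−q), giving q = 4/9.

4/9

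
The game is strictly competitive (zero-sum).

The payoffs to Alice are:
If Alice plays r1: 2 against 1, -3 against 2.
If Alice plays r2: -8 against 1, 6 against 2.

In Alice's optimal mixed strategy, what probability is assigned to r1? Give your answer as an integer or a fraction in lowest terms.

14/19

Row minima are -3 and -8, so Alice's maximin is -3; column maxima are 2 and 6, so Bob's minimax is 2. These differ, so the equilibrium is in mixed strategies.
Let Alice play r1 with probability p. Bob is indifferent when 2p − 8(1−p) = −3p + 6(1−p), giving p = 14/19.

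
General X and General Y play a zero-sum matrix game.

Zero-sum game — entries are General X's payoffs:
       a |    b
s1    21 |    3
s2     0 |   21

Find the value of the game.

Row minima are 3 and 0, so General X's maximin is 3; column maxima are 21 and 21, so General Y's minimax is 21. These differ, so the equilibrium is in mixed strategies.
Let General X play s1 with probability p. General Y is indifferent when 21p = 3p + 21(1−p), giving p = 7/13.
Let General Y play a with probability q. General X is indifferent when 21q + 3(1−q) = 21(1−q), giving q = 6/13.
The value is 21·(6/13) + (3)·(7/13) = 147/13.

147/13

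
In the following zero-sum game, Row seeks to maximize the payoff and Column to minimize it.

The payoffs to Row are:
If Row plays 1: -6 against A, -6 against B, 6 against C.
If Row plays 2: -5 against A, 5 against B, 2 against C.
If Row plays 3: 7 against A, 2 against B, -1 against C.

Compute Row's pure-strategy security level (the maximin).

-1

The worst-case payoff for each row is 1: -6, 2: -5, 3: -1.
The best of these is -1.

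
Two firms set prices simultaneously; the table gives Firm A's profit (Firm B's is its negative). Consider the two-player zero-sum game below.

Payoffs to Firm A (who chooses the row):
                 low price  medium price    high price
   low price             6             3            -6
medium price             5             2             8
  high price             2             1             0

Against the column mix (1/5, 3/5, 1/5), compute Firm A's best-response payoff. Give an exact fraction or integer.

19/5

low price: (6)·(1/5) + (3)·(3/5) + (-6)·(1/5) = 9/5.
medium price: (5)·(1/5) + (2)·(3/5) + (8)·(1/5) = 19/5.
high price: (2)·(1/5) + (1)·(3/5) + (0)·(1/5) = 1.
The best pure response is medium price with expected payoff 19/5.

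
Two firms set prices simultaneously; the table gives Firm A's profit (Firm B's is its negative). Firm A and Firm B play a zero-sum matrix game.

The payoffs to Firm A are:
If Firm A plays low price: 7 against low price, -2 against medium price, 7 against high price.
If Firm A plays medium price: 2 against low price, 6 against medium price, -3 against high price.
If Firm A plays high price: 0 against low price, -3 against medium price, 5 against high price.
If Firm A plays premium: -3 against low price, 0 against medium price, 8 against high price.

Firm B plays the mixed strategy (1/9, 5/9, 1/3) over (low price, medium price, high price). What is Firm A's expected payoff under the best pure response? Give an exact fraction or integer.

23/9

low price: (7)·(1/9) + (-2)·(5/9) + (7)·(1/3) = 2.
medium price: (2)·(1/9) + (6)·(5/9) + (-3)·(1/3) = 23/9.
high price: (0)·(1/9) + (-3)·(5/9) + (5)·(1/3) = 0.
premium: (-3)·(1/9) + (0)·(5/9) + (8)·(1/3) = 7/3.
The best pure response is medium price with expected payoff 23/9.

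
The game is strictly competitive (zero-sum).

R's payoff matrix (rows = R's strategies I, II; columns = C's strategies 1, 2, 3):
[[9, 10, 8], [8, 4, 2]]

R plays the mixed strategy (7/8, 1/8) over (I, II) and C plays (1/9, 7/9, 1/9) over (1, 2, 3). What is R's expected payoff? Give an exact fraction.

Against (1/9, 7/9, 1/9), each row's expected payoff is I: 29/3; II: 38/9.
Taking the (7/8, 1/8)-weighted average: (7/8)·(29/3) + (1/8)·(38/9) = 647/72.

647/72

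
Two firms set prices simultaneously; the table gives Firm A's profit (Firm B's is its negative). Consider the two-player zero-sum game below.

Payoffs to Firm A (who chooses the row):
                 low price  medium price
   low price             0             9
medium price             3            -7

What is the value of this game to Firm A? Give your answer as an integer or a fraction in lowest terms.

Row minima are 0 and -7, so Firm A's maximin is 0; column maxima are 3 and 9, so Firm B's minimax is 3. These differ, so the equilibrium is in mixed strategies.
Let Firm A play low price with probability p. Firm B is indifferent when 3(1−p) = 9p − 7(1−p), giving p = 10/19.
Let Firm B play low price with probability q. Firm A is indifferent when 9(1−q) = 3q − 7(1−q), giving q = 16/19.
The value is 0·(16/19) + (9)·(3/19) = 27/19.

27/19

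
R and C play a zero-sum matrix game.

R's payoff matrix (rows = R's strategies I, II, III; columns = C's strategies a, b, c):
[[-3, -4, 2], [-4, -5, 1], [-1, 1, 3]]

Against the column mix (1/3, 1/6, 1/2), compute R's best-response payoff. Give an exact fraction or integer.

4/3

I: (-3)·(1/3) + (-4)·(1/6) + (2)·(1/2) = -2/3.
II: (-4)·(1/3) + (-5)·(1/6) + (1)·(1/2) = -5/3.
III: (-1)·(1/3) + (1)·(1/6) + (3)·(1/2) = 4/3.
The best pure response is III with expected payoff 4/3.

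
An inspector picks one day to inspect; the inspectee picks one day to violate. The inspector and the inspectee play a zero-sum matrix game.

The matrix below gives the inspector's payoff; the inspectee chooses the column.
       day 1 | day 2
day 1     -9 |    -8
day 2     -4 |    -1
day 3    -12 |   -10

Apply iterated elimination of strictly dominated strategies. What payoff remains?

Row day 3 is strictly dominated by row day 1 (-9>-12, -8>-10); eliminate day 3.
Column day 2 is strictly dominated by day 1 for the inspectee (-9<-8, -4<-1); eliminate day 2.
Row day 1 is strictly dominated by row day 2 (-4>-9); eliminate day 1.
Only (day 2, day 1) remains, with payoff -4.

-4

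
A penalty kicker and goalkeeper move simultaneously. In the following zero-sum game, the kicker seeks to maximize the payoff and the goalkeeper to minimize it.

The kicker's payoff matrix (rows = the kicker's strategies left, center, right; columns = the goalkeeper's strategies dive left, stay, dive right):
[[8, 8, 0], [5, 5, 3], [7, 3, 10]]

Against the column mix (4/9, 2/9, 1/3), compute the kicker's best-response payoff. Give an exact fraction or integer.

64/9

left: (8)·(4/9) + (8)·(2/9) + (0)·(1/3) = 16/3.
center: (5)·(4/9) + (5)·(2/9) + (3)·(1/3) = 13/3.
right: (7)·(4/9) + (3)·(2/9) + (10)·(1/3) = 64/9.
The best pure response is right with expected payoff 64/9.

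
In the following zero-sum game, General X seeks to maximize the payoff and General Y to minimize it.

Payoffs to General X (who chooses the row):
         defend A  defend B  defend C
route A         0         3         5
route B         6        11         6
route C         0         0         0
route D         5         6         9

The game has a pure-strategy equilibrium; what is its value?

6

Row minima: 0, 6, 0, 5 → General X's maximin is 6.
Column maxima: 6, 11, 9 → General Y's minimax is 6.
They coincide at (route B, defend A), so the value is 6.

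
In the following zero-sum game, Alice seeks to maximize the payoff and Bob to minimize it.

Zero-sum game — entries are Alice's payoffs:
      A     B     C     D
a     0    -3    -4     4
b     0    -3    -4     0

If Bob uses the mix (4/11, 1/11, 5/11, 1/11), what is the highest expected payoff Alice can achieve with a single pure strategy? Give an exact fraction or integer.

-19/11

a: (0)·(4/11) + (-3)·(1/11) + (-4)·(5/11) + (4)·(1/11) = -19/11.
b: (0)·(4/11) + (-3)·(1/11) + (-4)·(5/11) + (0)·(1/11) = -23/11.
The best pure response is a with expected payoff -19/11.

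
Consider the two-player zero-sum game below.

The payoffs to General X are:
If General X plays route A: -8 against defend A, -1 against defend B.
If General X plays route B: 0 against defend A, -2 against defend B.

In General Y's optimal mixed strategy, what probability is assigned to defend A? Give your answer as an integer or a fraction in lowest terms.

1/9

Row minima are -8 and -2, so General X's maximin is -2; column maxima are 0 and -1, so General Y's minimax is -1. These differ, so the equilibrium is in mixed strategies.
Let General Y play defend A with probability q. General X is indifferent when −8q − (1−q) = −2(1−q), giving q = 1/9.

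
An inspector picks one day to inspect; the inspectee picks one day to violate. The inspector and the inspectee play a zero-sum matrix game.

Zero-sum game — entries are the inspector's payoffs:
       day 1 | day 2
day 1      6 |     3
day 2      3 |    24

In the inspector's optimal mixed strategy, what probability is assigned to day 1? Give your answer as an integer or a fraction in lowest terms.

7/8

Row minima are 3 and 3, so the inspector's maximin is 3; column maxima are 6 and 24, so the inspectee's minimax is 6. These differ, so the equilibrium is in mixed strategies.
Let the inspector play day 1 with probability p. The inspectee is indifferent when 6p + 3(1−p) = 3p + 24(1−p), giving p = 7/8.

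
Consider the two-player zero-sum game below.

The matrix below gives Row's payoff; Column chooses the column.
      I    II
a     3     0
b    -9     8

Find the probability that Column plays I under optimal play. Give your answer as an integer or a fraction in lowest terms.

Row minima are 0 and -9, so Row's maximin is 0; column maxima are 3 and 8, so Column's minimax is 3. These differ, so the equilibrium is in mixed strategies.
Let Column play I with probability q. Row is indifferent when 3q = −9q + 8(1−q), giving q = 2/5.

2/5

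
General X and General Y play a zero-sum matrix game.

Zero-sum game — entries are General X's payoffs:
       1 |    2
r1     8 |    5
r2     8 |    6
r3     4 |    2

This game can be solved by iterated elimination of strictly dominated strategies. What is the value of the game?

Column 1 is strictly dominated by 2 for General Y (5<8, 6<8, 2<4); eliminate 1.
Row r3 is strictly dominated by row r1 (5>2); eliminate r3.
Row r1 is strictly dominated by row r2 (6>5); eliminate r1.
Only (r2, 2) remains, with payoff 6.

6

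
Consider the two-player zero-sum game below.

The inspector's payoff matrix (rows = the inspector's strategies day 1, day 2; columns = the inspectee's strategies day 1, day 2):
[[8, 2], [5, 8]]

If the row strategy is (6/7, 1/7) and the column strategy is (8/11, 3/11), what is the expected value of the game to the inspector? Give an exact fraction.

44/7

Against (8/11, 3/11), each row's expected payoff is day 1: 70/11; day 2: 64/11.
Taking the (6/7, 1/7)-weighted average: (6/7)·(70/11) + (1/7)·(64/11) = 44/7.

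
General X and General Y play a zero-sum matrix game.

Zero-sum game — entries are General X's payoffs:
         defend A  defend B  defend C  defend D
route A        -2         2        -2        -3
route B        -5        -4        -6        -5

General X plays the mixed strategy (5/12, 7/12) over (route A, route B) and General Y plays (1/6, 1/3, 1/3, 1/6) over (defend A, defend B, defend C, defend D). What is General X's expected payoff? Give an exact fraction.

-235/72

Against (1/6, 1/3, 1/3, 1/6), each row's expected payoff is route A: -5/6; route B: -5.
Taking the (5/12, 7/12)-weighted average: (5/12)·(-5/6) + (7/12)·(-5) = -235/72.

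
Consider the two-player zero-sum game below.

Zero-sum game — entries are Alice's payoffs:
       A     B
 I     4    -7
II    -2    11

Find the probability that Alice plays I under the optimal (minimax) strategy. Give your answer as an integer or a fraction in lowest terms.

Row minima are -7 and -2, so Alice's maximin is -2; column maxima are 4 and 11, so Bob's minimax is 4. These differ, so the equilibrium is in mixed strategies.
Let Alice play I with probability p. Bob is indifferent when 4p − 2(1−p) = −7p + 11(1−p), giving p = 13/24.

13/24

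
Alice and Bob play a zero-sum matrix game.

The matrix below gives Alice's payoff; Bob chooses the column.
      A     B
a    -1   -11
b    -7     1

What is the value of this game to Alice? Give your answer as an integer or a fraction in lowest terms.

-13/3

Row minima are -11 and -7, so Alice's maximin is -7; column maxima are -1 and 1, so Bob's minimax is -1. These differ, so the equilibrium is in mixed strategies.
Let Alice play a with probability p. Bob is indifferent when −p − 7(1−p) = −11p + (1−p), giving p = 4/9.
Let Bob play A with probability q. Alice is indifferent when −q − 11(1−q) = −7q + (1−q), giving q = 2/3.
The value is -1·(2/3) + (-11)·(1/3) = -13/3.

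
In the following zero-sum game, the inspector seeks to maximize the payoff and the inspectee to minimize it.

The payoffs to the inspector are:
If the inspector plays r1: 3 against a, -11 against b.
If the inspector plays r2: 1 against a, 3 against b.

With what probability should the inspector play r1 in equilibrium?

1/8

Row minima are -11 and 1, so the inspector's maximin is 1; column maxima are 3 and 3, so the inspectee's minimax is 3. These differ, so the equilibrium is in mixed strategies.
Let the inspector play r1 with probability p. The inspectee is indifferent when 3p + (1−p) = −11p + 3(1−p), giving p = 1/8.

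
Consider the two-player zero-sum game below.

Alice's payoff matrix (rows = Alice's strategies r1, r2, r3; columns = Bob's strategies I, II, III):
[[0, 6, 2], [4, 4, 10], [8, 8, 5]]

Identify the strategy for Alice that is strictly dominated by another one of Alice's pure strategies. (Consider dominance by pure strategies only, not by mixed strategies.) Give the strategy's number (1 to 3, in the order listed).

Compare r1 with r3: 8 > 0, 8 > 6, 5 > 2.
So r3 strictly dominates r1 for Alice; r1 is strictly dominated.

1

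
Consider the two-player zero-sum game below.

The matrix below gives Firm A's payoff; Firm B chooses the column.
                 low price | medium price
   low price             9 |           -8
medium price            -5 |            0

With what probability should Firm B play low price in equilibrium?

Row minima are -8 and -5, so Firm A's maximin is -5; column maxima are 9 and 0, so Firm B's minimax is 0. These differ, so the equilibrium is in mixed strategies.
Let Firm B play low price with probability q. Firm A is indifferent when 9q − 8(1−q) = −5q, giving q = 4/11.

4/11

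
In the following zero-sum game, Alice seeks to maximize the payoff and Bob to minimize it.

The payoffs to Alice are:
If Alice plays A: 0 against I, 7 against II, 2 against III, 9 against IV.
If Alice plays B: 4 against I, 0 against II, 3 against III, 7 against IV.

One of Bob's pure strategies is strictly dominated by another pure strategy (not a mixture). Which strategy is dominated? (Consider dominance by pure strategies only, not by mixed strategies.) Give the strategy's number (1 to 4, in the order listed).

Bob prefers columns that give Alice less. Compare IV with I: 0 < 9, 4 < 7.
So I strictly dominates IV for Bob; IV is strictly dominated.

4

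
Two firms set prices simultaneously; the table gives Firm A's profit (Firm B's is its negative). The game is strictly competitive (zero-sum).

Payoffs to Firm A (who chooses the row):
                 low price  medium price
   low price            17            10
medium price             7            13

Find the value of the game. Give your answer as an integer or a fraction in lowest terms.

151/13

Row minima are 10 and 7, so Firm A's maximin is 10; column maxima are 17 and 13, so Firm B's minimax is 13. These differ, so the equilibrium is in mixed strategies.
Let Firm A play low price with probability p. Firm B is indifferent when 17p + 7(1−p) = 10p + 13(1−p), giving p = 6/13.
Let Firm B play low price with probability q. Firm A is indifferent when 17q + 10(1−q) = 7q + 13(1−q), giving q = 3/13.
The value is 17·(3/13) + (10)·(10/13) = 151/13.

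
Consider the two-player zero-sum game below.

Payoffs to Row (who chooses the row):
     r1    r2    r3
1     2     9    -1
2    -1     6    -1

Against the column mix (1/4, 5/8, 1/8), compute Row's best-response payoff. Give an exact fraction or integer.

6

1: (2)·(1/4) + (9)·(5/8) + (-1)·(1/8) = 6.
2: (-1)·(1/4) + (6)·(5/8) + (-1)·(1/8) = 27/8.
The best pure response is 1 with expected payoff 6.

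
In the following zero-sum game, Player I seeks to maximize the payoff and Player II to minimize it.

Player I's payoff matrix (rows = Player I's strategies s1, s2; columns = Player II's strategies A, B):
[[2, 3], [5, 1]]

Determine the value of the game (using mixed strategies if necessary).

Row minima are 2 and 1, so Player I's maximin is 2; column maxima are 5 and 3, so Player II's minimax is 3. These differ, so the equilibrium is in mixed strategies.
Let Player I play s1 with probability p. Player II is indifferent when 2p + 5(1−p) = 3p + (1−p), giving p = 4/5.
Let Player II play A with probability q. Player I is indifferent when 2q + 3(1−q) = 5q + (1−q), giving q = 2/5.
The value is 2·(2/5) + (3)·(3/5) = 13/5.

13/5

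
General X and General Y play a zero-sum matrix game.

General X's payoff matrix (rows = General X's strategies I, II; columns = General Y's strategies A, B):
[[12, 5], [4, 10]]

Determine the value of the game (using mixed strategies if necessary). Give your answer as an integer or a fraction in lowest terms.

100/13

Row minima are 5 and 4, so General X's maximin is 5; column maxima are 12 and 10, so General Y's minimax is 10. These differ, so the equilibrium is in mixed strategies.
Let General X play I with probability p. General Y is indifferent when 12p + 4(1−p) = 5p + 10(1−p), giving p = 6/13.
Let General Y play A with probability q. General X is indifferent when 12q + 5(1−q) = 4q + 10(1−q), giving q = 5/13.
The value is 12·(5/13) + (5)·(8/13) = 100/13.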